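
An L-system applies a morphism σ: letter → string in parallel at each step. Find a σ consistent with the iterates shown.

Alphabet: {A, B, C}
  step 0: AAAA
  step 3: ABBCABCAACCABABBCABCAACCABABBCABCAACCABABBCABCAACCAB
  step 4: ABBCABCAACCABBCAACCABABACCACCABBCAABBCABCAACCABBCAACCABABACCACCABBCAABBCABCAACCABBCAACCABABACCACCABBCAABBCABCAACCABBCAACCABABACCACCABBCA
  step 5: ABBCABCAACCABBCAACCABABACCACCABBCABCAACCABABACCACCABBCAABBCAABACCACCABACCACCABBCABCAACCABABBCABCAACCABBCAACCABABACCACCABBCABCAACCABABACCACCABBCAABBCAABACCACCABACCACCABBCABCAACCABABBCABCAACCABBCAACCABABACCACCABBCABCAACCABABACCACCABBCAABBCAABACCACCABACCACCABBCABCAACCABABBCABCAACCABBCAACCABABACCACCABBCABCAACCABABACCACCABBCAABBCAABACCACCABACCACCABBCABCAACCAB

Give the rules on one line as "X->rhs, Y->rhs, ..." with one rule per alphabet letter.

A->AB, B->BCA, C->ACC

  step 4 ⇒ step 5: ABBCABCAACCABBCAACCABABACCACCABBCAABBCABCAACCABBCAACCABABACCACCABBCAABBCABCAACCABBCAACCABABACCACCABBCAABBCABCAACCABBCAACCABABACCACCABBCA ⇒ AB·BCA·BCA·ACC·AB·BCA·ACC·AB·AB·ACC·ACC·AB·BCA·BCA·ACC·AB·AB·ACC·ACC·AB·BCA·AB·BCA·AB·ACC·ACC·AB·ACC·ACC·AB·BCA·BCA·ACC·AB·AB·BCA·BCA·ACC·AB·BCA·ACC·AB·AB·ACC·ACC·AB·BCA·BCA·ACC·AB·AB·ACC·ACC·AB·BCA·AB·BCA·AB·ACC·ACC·AB·ACC·ACC·AB·BCA·BCA·ACC·AB·AB·BCA·BCA·ACC·AB·BCA·ACC·AB·AB·ACC·ACC·AB·BCA·BCA·ACC·AB·AB·ACC·ACC·AB·BCA·AB·BCA·AB·ACC·ACC·AB·ACC·ACC·AB·BCA·BCA·ACC·AB·AB·BCA·BCA·ACC·AB·BCA·ACC·AB·AB·ACC·ACC·AB·BCA·BCA·ACC·AB·AB·ACC·ACC·AB·BCA·AB·BCA·AB·ACC·ACC·AB·ACC·ACC·AB·BCA·BCA·ACC·AB
    A ↦ AB
    B ↦ BCA
    C ↦ ACC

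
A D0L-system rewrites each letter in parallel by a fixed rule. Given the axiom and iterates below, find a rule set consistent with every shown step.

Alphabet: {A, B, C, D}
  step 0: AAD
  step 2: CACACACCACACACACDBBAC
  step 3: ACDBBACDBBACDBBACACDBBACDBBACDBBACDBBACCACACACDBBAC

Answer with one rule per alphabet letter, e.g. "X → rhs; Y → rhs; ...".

A->DBB, B->AC, C->AC, D->CAC

  step 2 ⇒ step 3: CACACACCACACACACDBBAC ⇒ AC·DBB·AC·DBB·AC·DBB·AC·AC·DBB·AC·DBB·AC·DBB·AC·DBB·AC·CAC·AC·AC·DBB·AC
    A ↦ DBB
    B ↦ AC
    C ↦ AC
    D ↦ CAC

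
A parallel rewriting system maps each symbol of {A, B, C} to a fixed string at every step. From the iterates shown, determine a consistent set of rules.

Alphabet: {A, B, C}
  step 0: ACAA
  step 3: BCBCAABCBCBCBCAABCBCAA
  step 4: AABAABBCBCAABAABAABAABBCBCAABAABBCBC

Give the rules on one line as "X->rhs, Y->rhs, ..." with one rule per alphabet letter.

  step 3 ⇒ step 4: BCBCAABCBCBCBCAABCBCAA ⇒ AA·B·AA·B·BC·BC·AA·B·AA·B·AA·B·AA·B·BC·BC·AA·B·AA·B·BC·BC
    A ↦ BC
    B ↦ AA
    C ↦ B

A->BC, B->AA, C->B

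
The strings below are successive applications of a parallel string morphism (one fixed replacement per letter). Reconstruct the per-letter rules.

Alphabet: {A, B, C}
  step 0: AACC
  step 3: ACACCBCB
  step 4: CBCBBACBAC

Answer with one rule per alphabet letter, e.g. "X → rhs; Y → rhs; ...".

A->C, B->AC, C->B

  step 3 ⇒ step 4: ACACCBCB ⇒ C·B·C·B·B·AC·B·AC
    A ↦ C
    B ↦ AC
    C ↦ B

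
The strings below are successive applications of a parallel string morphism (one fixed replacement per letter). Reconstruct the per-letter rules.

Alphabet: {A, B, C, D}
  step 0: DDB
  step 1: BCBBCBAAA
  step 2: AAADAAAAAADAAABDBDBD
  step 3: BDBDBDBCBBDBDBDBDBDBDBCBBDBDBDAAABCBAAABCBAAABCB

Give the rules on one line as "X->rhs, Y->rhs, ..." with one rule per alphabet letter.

A->BD, B->AAA, C->D, D->BCB

  step 2 ⇒ step 3: AAADAAAAAADAAABDBDBD ⇒ BD·BD·BD·BCB·BD·BD·BD·BD·BD·BD·BCB·BD·BD·BD·AAA·BCB·AAA·BCB·AAA·BCB
    A ↦ BD
    B ↦ AAA
    D ↦ BCB
  step 1 ⇒ step 2: BCBBCBAAA ⇒ AAA·D·AAA·AAA·D·AAA·BD·BD·BD
    C ↦ D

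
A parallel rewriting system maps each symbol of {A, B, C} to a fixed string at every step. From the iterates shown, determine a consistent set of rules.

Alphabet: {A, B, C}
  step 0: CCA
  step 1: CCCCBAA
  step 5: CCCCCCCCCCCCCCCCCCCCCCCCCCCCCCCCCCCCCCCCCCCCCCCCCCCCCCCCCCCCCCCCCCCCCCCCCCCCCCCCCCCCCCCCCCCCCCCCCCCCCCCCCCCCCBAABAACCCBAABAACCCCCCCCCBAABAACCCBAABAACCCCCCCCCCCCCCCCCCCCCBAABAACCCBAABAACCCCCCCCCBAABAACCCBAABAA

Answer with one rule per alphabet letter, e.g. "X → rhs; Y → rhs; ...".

  step 0 ⇒ step 1: CCA ⇒ CC·CC·BAA
    A ↦ BAA
    C ↦ CC
    B ↦ CCC  (constrained at step 1)

A->BAA, B->CCC, C->CC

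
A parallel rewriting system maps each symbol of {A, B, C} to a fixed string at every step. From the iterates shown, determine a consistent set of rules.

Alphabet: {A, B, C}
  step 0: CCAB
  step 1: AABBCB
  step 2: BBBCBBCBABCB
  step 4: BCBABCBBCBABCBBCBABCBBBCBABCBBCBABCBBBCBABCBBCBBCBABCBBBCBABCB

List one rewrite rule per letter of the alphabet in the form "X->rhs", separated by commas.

A->B, B->BCB, C->A

  step 1 ⇒ step 2: AABBCB ⇒ B·B·BCB·BCB·A·BCB
    A ↦ B
    B ↦ BCB
    C ↦ A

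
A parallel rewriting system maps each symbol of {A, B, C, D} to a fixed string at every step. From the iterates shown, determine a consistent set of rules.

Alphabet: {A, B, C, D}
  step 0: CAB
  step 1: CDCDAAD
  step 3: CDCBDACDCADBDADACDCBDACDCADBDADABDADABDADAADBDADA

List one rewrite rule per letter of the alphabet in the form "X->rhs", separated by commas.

  step 0 ⇒ step 1: CAB ⇒ CDC·DA·AD
    A ↦ DA
    B ↦ AD
    C ↦ CDC
    D ↦ BDA  (constrained at step 1)

A->DA, B->AD, C->CDC, D->BDA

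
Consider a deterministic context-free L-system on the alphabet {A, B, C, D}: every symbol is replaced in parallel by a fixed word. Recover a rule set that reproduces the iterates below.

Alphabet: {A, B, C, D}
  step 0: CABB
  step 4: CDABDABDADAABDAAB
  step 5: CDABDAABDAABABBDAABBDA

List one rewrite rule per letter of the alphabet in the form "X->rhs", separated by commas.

A->B, B->DA, C->CD, D->A

  step 4 ⇒ step 5: CDABDABDADAABDAAB ⇒ CD·A·B·DA·A·B·DA·A·B·A·B·B·DA·A·B·B·DA
    A ↦ B
    B ↦ DA
    C ↦ CD
    D ↦ A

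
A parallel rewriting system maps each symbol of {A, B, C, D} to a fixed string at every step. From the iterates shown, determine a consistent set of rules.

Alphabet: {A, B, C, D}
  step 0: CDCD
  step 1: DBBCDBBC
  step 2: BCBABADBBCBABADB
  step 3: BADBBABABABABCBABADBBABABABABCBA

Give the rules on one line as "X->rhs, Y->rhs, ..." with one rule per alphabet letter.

  step 2 ⇒ step 3: BCBABADBBCBABADB ⇒ BA·DB·BA·BA·BA·BA·BC·BA·BA·DB·BA·BA·BA·BA·BC·BA
    A ↦ BA
    B ↦ BA
    C ↦ DB
    D ↦ BC

A->BA, B->BA, C->DB, D->BC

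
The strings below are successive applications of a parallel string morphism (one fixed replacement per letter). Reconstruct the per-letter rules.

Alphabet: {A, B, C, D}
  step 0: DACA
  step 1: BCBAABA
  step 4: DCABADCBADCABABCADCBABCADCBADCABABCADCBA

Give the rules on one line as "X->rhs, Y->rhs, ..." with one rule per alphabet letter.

A->BA, B->DC, C->A, D->BC

  step 0 ⇒ step 1: DACA ⇒ BC·BA·A·BA
    A ↦ BA
    C ↦ A
    D ↦ BC
    B ↦ DC  (constrained at step 1)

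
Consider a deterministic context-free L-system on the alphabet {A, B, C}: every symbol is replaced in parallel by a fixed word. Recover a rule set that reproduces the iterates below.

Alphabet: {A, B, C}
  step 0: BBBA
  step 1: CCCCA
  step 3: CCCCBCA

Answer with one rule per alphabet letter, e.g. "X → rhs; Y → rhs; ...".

A->CA, B->C, C->B

  step 0 ⇒ step 1: BBBA ⇒ C·C·C·CA
    A ↦ CA
    B ↦ C
    C ↦ B  (constrained at step 1)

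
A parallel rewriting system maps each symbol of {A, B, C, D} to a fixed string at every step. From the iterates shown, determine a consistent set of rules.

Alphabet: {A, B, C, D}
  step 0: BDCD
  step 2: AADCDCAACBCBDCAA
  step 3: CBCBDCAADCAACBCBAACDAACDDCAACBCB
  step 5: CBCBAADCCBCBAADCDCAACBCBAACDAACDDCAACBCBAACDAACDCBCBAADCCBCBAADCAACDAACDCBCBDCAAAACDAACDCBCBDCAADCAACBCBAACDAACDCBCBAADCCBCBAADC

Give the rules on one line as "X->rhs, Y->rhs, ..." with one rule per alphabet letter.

  step 2 ⇒ step 3: AADCDCAACBCBDCAA ⇒ CB·CB·DC·AA·DC·AA·CB·CB·AA·CD·AA·CD·DC·AA·CB·CB
    A ↦ CB
    B ↦ CD
    C ↦ AA
    D ↦ DC

A->CB, B->CD, C->AA, D->DC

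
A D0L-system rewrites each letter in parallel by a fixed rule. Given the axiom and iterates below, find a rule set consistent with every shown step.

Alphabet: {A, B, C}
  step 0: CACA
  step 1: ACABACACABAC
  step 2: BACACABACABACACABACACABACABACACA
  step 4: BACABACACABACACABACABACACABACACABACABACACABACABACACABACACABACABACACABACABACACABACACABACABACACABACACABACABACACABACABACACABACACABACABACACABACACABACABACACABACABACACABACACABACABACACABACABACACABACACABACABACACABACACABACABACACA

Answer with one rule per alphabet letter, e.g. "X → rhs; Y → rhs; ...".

A->BAC, B->A, C->ACA

  step 1 ⇒ step 2: ACABACACABAC ⇒ BAC·ACA·BAC·A·BAC·ACA·BAC·ACA·BAC·A·BAC·ACA
    A ↦ BAC
    B ↦ A
    C ↦ ACA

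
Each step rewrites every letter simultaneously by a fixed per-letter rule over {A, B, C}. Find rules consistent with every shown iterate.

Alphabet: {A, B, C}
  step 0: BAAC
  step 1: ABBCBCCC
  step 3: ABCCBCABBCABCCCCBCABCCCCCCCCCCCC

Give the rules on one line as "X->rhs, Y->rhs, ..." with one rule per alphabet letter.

A->BC, B->AB, C->CC

  step 0 ⇒ step 1: BAAC ⇒ AB·BC·BC·CC
    A ↦ BC
    B ↦ AB
    C ↦ CC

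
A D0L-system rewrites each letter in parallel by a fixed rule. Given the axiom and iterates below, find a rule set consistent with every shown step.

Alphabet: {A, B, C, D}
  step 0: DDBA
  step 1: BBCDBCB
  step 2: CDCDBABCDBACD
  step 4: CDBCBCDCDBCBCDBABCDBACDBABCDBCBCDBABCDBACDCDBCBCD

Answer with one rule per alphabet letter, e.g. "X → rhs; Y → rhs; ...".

A->BCB, B->CD, C->BA, D->B

  step 1 ⇒ step 2: BBCDBCB ⇒ CD·CD·BA·B·CD·BA·CD
    B ↦ CD
    C ↦ BA
    D ↦ B
  step 0 ⇒ step 1: DDBA ⇒ B·B·CD·BCB
    A ↦ BCB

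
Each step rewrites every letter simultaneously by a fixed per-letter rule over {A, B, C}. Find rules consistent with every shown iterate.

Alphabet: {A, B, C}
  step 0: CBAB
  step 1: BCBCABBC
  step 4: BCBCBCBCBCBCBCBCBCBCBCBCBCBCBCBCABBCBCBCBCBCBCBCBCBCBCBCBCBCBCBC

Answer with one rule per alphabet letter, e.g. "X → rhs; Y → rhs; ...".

  step 0 ⇒ step 1: CBAB ⇒ BC·BC·AB·BC
    A ↦ AB
    B ↦ BC
    C ↦ BC

A->AB, B->BC, C->BC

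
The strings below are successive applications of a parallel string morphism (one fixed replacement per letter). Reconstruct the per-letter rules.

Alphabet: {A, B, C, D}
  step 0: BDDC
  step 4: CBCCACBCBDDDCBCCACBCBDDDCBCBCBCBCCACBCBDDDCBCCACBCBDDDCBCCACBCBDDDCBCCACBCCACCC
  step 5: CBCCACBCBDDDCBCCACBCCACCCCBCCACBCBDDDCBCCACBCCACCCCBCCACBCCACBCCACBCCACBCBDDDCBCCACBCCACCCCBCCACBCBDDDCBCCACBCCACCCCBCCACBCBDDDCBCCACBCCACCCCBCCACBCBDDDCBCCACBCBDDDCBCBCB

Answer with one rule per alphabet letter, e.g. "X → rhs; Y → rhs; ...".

  step 4 ⇒ step 5: CBCCACBCBDDDCBCCACBCBDDDCBCBCBCBCCACBCBDDDCBCCACBCBDDDCBCCACBCBDDDCBCCACBCCACCC ⇒ CB·CCA·CB·CB·DDD·CB·CCA·CB·CCA·C·C·C·CB·CCA·CB·CB·DDD·CB·CCA·CB·CCA·C·C·C·CB·CCA·CB·CCA·CB·CCA·CB·CCA·CB·CB·DDD·CB·CCA·CB·CCA·C·C·C·CB·CCA·CB·CB·DDD·CB·CCA·CB·CCA·C·C·C·CB·CCA·CB·CB·DDD·CB·CCA·CB·CCA·C·C·C·CB·CCA·CB·CB·DDD·CB·CCA·CB·CB·DDD·CB·CB·CB
    A ↦ DDD
    B ↦ CCA
    C ↦ CB
    D ↦ C

A->DDD, B->CCA, C->CB, D->C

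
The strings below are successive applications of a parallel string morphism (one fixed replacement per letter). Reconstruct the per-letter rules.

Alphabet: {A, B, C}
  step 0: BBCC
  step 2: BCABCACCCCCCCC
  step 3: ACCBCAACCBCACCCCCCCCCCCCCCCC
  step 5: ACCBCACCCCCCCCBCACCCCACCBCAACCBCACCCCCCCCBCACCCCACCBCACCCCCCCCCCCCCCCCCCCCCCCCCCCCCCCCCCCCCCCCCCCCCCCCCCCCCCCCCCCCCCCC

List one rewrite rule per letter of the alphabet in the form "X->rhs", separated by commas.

  step 2 ⇒ step 3: BCABCACCCCCCCC ⇒ A·CC·BCA·A·CC·BCA·CC·CC·CC·CC·CC·CC·CC·CC
    A ↦ BCA
    B ↦ A
    C ↦ CC

A->BCA, B->A, C->CC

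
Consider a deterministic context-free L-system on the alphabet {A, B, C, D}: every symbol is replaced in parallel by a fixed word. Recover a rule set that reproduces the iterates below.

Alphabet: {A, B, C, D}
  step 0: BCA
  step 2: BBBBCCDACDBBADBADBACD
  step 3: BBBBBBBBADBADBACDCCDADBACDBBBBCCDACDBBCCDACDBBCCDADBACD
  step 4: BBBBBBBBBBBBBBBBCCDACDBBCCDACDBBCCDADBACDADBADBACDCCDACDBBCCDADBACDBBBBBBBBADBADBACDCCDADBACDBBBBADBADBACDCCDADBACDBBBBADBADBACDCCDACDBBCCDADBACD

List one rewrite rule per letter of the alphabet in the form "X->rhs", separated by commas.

  step 3 ⇒ step 4: BBBBBBBBADBADBACDCCDADBACDBBBBCCDACDBBCCDACDBBCCDADBACD ⇒ BB·BB·BB·BB·BB·BB·BB·BB·CCD·ACD·BB·CCD·ACD·BB·CCD·ADB·ACD·ADB·ADB·ACD·CCD·ACD·BB·CCD·ADB·ACD·BB·BB·BB·BB·ADB·ADB·ACD·CCD·ADB·ACD·BB·BB·ADB·ADB·ACD·CCD·ADB·ACD·BB·BB·ADB·ADB·ACD·CCD·ACD·BB·CCD·ADB·ACD
    A ↦ CCD
    B ↦ BB
    C ↦ ADB
    D ↦ ACD

A->CCD, B->BB, C->ADB, D->ACD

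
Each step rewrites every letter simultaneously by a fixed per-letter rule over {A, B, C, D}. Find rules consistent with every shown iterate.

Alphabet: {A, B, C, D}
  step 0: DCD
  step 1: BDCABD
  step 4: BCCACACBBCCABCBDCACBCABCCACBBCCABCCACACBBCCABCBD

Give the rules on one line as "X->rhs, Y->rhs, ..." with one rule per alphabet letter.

A->CB, B->BC, C->CA, D->BD

  step 0 ⇒ step 1: DCD ⇒ BD·CA·BD
    C ↦ CA
    D ↦ BD
    A ↦ CB  (constrained at step 1)
    B ↦ BC  (constrained at step 1)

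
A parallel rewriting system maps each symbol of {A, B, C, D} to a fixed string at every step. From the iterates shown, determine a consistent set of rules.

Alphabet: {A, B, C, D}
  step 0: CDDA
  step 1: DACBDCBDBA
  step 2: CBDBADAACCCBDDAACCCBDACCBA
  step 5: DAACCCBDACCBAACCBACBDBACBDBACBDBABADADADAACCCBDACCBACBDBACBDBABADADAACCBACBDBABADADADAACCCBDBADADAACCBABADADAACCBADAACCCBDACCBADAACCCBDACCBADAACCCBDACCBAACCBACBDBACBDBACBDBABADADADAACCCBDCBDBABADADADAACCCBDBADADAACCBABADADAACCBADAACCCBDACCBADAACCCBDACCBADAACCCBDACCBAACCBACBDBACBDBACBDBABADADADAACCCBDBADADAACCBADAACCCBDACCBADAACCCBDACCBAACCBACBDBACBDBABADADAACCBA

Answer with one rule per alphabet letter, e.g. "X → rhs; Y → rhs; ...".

  step 1 ⇒ step 2: DACBDCBDBA ⇒ CBD·BA·DA·ACC·CBD·DA·ACC·CBD·ACC·BA
    A ↦ BA
    B ↦ ACC
    C ↦ DA
    D ↦ CBD

A->BA, B->ACC, C->DA, D->CBD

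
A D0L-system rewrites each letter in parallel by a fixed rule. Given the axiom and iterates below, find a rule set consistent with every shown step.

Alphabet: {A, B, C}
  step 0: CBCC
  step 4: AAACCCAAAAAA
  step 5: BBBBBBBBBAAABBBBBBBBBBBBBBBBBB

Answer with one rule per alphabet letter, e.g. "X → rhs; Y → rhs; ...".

  step 4 ⇒ step 5: AAACCCAAAAAA ⇒ BBB·BBB·BBB·A·A·A·BBB·BBB·BBB·BBB·BBB·BBB
    A ↦ BBB
    C ↦ A
    B ↦ C  (constrained at step 0)

A->BBB, B->C, C->A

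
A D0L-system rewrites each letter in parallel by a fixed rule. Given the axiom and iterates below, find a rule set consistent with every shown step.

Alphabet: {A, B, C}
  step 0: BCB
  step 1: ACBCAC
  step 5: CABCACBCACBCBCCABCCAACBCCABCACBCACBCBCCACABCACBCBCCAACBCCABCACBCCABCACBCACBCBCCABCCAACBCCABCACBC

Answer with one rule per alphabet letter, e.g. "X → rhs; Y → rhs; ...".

  step 0 ⇒ step 1: BCB ⇒ AC·BC·AC
    B ↦ AC
    C ↦ BC
    A ↦ CA  (constrained at step 1)

A->CA, B->AC, C->BC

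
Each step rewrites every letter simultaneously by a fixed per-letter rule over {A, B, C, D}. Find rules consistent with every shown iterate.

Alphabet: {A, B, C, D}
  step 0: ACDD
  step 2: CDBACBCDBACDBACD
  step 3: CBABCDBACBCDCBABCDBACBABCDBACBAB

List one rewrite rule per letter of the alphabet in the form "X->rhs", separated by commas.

  step 2 ⇒ step 3: CDBACBCDBACDBACD ⇒ CB·AB·CD·BA·CB·CD·CB·AB·CD·BA·CB·AB·CD·BA·CB·AB
    A ↦ BA
    B ↦ CD
    C ↦ CB
    D ↦ AB

A->BA, B->CD, C->CB, D->AB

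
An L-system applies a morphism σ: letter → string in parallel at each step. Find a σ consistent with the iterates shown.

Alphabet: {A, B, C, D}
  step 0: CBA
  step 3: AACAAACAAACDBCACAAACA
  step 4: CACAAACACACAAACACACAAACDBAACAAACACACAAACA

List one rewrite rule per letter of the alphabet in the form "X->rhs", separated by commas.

A->CA, B->DB, C->AA, D->C

  step 3 ⇒ step 4: AACAAACAAACDBCACAAACA ⇒ CA·CA·AA·CA·CA·CA·AA·CA·CA·CA·AA·C·DB·AA·CA·AA·CA·CA·CA·AA·CA
    A ↦ CA
    B ↦ DB
    C ↦ AA
    D ↦ C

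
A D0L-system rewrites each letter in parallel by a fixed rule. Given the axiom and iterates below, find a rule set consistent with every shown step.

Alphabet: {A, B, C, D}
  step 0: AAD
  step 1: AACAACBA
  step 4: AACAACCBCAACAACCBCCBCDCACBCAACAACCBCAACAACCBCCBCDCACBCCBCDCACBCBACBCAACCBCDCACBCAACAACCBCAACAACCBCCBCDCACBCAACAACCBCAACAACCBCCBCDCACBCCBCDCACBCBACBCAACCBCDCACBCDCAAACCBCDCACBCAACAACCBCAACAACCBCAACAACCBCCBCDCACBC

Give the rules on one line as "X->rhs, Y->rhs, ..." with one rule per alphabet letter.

  step 0 ⇒ step 1: AAD ⇒ AAC·AAC·BA
    A ↦ AAC
    D ↦ BA
    B ↦ DCA  (constrained at step 1)
    C ↦ CBC  (constrained at step 1)

A->AAC, B->DCA, C->CBC, D->BA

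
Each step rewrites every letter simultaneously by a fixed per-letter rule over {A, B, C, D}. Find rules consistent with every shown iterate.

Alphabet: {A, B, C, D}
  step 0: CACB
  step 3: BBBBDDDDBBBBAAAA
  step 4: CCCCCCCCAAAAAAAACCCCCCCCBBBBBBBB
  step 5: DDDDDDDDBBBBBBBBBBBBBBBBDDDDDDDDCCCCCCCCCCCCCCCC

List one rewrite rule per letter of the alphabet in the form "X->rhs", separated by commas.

A->BB, B->CC, C->D, D->AA

  step 4 ⇒ step 5: CCCCCCCCAAAAAAAACCCCCCCCBBBBBBBB ⇒ D·D·D·D·D·D·D·D·BB·BB·BB·BB·BB·BB·BB·BB·D·D·D·D·D·D·D·D·CC·CC·CC·CC·CC·CC·CC·CC
    A ↦ BB
    B ↦ CC
    C ↦ D
  step 3 ⇒ step 4: BBBBDDDDBBBBAAAA ⇒ CC·CC·CC·CC·AA·AA·AA·AA·CC·CC·CC·CC·BB·BB·BB·BB
    D ↦ AA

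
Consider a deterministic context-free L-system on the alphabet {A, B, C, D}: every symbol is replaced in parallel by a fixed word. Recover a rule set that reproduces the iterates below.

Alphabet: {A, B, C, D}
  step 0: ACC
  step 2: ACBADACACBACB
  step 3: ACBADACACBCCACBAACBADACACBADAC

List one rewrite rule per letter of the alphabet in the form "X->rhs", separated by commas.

A->ACB, B->DAC, C->A, D->CC

  step 2 ⇒ step 3: ACBADACACBACB ⇒ ACB·A·DAC·ACB·CC·ACB·A·ACB·A·DAC·ACB·A·DAC
    A ↦ ACB
    B ↦ DAC
    C ↦ A
    D ↦ CC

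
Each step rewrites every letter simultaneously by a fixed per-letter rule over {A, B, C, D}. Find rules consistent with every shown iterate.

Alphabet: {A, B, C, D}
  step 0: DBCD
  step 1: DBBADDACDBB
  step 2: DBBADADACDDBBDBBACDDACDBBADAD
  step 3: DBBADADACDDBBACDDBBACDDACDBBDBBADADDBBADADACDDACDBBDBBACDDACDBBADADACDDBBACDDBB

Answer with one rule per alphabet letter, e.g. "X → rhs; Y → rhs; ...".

  step 2 ⇒ step 3: DBBADADACDDBBDBBACDDACDBBADAD ⇒ DBB·AD·AD·ACD·DBB·ACD·DBB·ACD·DAC·DBB·DBB·AD·AD·DBB·AD·AD·ACD·DAC·DBB·DBB·ACD·DAC·DBB·AD·AD·ACD·DBB·ACD·DBB
    A ↦ ACD
    B ↦ AD
    C ↦ DAC
    D ↦ DBB

A->ACD, B->AD, C->DAC, D->DBB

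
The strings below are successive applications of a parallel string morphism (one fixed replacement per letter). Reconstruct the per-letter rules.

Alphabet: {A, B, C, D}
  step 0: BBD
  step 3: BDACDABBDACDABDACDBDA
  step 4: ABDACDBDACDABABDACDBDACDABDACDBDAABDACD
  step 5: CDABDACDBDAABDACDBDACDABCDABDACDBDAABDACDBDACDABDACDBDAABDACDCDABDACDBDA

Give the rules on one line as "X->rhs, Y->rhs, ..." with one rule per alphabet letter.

A->CD, B->AB, C->B, D->DA

  step 4 ⇒ step 5: ABDACDBDACDABABDACDBDACDABDACDBDAABDACD ⇒ CD·AB·DA·CD·B·DA·AB·DA·CD·B·DA·CD·AB·CD·AB·DA·CD·B·DA·AB·DA·CD·B·DA·CD·AB·DA·CD·B·DA·AB·DA·CD·CD·AB·DA·CD·B·DA
    A ↦ CD
    B ↦ AB
    C ↦ B
    D ↦ DA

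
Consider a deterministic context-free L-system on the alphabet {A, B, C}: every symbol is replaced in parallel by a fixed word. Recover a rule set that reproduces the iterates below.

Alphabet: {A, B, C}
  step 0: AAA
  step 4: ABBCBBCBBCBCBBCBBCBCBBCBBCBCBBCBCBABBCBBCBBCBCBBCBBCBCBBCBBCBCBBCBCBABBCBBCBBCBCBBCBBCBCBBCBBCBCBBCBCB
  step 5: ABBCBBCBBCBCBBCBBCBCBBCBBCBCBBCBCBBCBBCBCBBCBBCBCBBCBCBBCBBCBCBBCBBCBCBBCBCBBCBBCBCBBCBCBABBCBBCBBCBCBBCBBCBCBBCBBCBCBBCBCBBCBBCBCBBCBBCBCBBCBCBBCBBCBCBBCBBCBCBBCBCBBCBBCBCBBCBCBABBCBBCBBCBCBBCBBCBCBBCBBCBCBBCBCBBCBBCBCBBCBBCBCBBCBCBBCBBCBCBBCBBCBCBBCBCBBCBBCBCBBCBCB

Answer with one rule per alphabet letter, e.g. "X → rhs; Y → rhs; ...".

A->AB, B->BCB, C->BC

  step 4 ⇒ step 5: ABBCBBCBBCBCBBCBBCBCBBCBBCBCBBCBCBABBCBBCBBCBCBBCBBCBCBBCBBCBCBBCBCBABBCBBCBBCBCBBCBBCBCBBCBBCBCBBCBCB ⇒ AB·BCB·BCB·BC·BCB·BCB·BC·BCB·BCB·BC·BCB·BC·BCB·BCB·BC·BCB·BCB·BC·BCB·BC·BCB·BCB·BC·BCB·BCB·BC·BCB·BC·BCB·BCB·BC·BCB·BC·BCB·AB·BCB·BCB·BC·BCB·BCB·BC·BCB·BCB·BC·BCB·BC·BCB·BCB·BC·BCB·BCB·BC·BCB·BC·BCB·BCB·BC·BCB·BCB·BC·BCB·BC·BCB·BCB·BC·BCB·BC·BCB·AB·BCB·BCB·BC·BCB·BCB·BC·BCB·BCB·BC·BCB·BC·BCB·BCB·BC·BCB·BCB·BC·BCB·BC·BCB·BCB·BC·BCB·BCB·BC·BCB·BC·BCB·BCB·BC·BCB·BC·BCB
    A ↦ AB
    B ↦ BCB
    C ↦ BC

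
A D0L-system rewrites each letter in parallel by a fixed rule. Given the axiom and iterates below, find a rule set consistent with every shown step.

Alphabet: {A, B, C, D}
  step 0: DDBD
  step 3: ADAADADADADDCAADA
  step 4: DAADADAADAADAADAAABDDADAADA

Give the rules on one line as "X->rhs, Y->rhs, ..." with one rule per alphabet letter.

A->DA, B->DDC, C->BD, D->A

  step 3 ⇒ step 4: ADAADADADADDCAADA ⇒ DA·A·DA·DA·A·DA·A·DA·A·DA·A·A·BD·DA·DA·A·DA
    A ↦ DA
    C ↦ BD
    D ↦ A
    B ↦ DDC  (constrained at step 0)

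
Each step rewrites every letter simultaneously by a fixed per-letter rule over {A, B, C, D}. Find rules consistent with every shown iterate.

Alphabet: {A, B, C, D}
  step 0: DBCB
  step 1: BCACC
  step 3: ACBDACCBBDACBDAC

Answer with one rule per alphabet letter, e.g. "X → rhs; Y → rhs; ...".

  step 0 ⇒ step 1: DBCB ⇒ B·C·AC·C
    B ↦ C
    C ↦ AC
    D ↦ B
    A ↦ BD  (constrained at step 1)

A->BD, B->C, C->AC, D->B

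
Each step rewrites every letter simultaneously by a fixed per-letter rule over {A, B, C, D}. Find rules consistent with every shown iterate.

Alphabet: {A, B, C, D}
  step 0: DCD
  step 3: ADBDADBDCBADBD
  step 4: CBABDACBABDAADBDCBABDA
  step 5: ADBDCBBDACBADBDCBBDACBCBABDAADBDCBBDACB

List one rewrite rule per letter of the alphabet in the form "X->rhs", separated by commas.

A->CB, B->BD, C->AD, D->A

  step 4 ⇒ step 5: CBABDACBABDAADBDCBABDA ⇒ AD·BD·CB·BD·A·CB·AD·BD·CB·BD·A·CB·CB·A·BD·A·AD·BD·CB·BD·A·CB
    A ↦ CB
    B ↦ BD
    C ↦ AD
    D ↦ A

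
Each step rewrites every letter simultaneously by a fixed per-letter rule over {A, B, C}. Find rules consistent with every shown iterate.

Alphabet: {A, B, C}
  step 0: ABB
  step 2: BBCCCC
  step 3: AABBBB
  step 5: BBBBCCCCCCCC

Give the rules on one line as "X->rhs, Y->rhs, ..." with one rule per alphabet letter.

A->CC, B->A, C->B

  step 2 ⇒ step 3: BBCCCC ⇒ A·A·B·B·B·B
    B ↦ A
    C ↦ B
    A ↦ CC  (constrained at step 0)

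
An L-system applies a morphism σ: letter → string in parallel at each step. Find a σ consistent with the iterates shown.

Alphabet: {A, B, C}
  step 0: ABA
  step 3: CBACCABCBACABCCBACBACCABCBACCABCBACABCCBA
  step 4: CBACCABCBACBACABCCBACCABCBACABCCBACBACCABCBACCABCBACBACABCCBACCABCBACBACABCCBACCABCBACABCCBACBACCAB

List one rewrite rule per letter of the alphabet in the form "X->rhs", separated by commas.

  step 3 ⇒ step 4: CBACCABCBACABCCBACBACCABCBACCABCBACABCCBA ⇒ CBA·C·CAB·CBA·CBA·CAB·C·CBA·C·CAB·CBA·CAB·C·CBA·CBA·C·CAB·CBA·C·CAB·CBA·CBA·CAB·C·CBA·C·CAB·CBA·CBA·CAB·C·CBA·C·CAB·CBA·CAB·C·CBA·CBA·C·CAB
    A ↦ CAB
    B ↦ C
    C ↦ CBA

A->CAB, B->C, C->CBA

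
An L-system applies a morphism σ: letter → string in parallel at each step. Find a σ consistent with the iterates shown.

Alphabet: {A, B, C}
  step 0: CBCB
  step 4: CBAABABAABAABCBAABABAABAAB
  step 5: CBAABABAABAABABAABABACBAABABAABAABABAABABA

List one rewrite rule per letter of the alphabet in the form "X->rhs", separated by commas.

  step 4 ⇒ step 5: CBAABABAABAABCBAABABAABAAB ⇒ CB·A·AB·AB·A·AB·A·AB·AB·A·AB·AB·A·CB·A·AB·AB·A·AB·A·AB·AB·A·AB·AB·A
    A ↦ AB
    B ↦ A
    C ↦ CB

A->AB, B->A, C->CB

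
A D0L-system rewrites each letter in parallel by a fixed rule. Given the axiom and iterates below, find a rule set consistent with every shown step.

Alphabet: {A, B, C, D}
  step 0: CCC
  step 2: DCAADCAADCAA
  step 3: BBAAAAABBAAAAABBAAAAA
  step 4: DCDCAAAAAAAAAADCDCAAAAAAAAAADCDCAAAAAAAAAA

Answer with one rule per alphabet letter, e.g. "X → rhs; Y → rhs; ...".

A->AA, B->DC, C->BA, D->B

  step 3 ⇒ step 4: BBAAAAABBAAAAABBAAAAA ⇒ DC·DC·AA·AA·AA·AA·AA·DC·DC·AA·AA·AA·AA·AA·DC·DC·AA·AA·AA·AA·AA
    A ↦ AA
    B ↦ DC
  step 2 ⇒ step 3: DCAADCAADCAA ⇒ B·BA·AA·AA·B·BA·AA·AA·B·BA·AA·AA
    C ↦ BA
  step 2 ⇒ step 3: DCAADCAADCAA ⇒ B·BA·AA·AA·B·BA·AA·AA·B·BA·AA·AA
    D ↦ B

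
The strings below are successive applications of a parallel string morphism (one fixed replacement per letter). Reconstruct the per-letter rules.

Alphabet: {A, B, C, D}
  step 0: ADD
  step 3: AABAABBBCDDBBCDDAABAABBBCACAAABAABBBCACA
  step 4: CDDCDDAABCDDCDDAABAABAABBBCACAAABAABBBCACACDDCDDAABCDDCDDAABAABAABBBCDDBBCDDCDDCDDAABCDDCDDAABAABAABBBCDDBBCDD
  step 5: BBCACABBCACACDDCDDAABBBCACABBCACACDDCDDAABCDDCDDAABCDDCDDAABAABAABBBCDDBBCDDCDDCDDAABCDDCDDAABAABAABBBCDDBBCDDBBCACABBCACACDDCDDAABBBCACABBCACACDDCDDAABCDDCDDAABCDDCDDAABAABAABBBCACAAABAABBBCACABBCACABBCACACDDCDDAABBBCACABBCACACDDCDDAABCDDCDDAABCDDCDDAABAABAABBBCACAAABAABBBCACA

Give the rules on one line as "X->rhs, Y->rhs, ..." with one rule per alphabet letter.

  step 4 ⇒ step 5: CDDCDDAABCDDCDDAABAABAABBBCACAAABAABBBCACACDDCDDAABCDDCDDAABAABAABBBCDDBBCDDCDDCDDAABCDDCDDAABAABAABBBCDDBBCDD ⇒ BB·CA·CA·BB·CA·CA·CDD·CDD·AAB·BB·CA·CA·BB·CA·CA·CDD·CDD·AAB·CDD·CDD·AAB·CDD·CDD·AAB·AAB·AAB·BB·CDD·BB·CDD·CDD·CDD·AAB·CDD·CDD·AAB·AAB·AAB·BB·CDD·BB·CDD·BB·CA·CA·BB·CA·CA·CDD·CDD·AAB·BB·CA·CA·BB·CA·CA·CDD·CDD·AAB·CDD·CDD·AAB·CDD·CDD·AAB·AAB·AAB·BB·CA·CA·AAB·AAB·BB·CA·CA·BB·CA·CA·BB·CA·CA·CDD·CDD·AAB·BB·CA·CA·BB·CA·CA·CDD·CDD·AAB·CDD·CDD·AAB·CDD·CDD·AAB·AAB·AAB·BB·CA·CA·AAB·AAB·BB·CA·CA
    A ↦ CDD
    B ↦ AAB
    C ↦ BB
    D ↦ CA

A->CDD, B->AAB, C->BB, D->CA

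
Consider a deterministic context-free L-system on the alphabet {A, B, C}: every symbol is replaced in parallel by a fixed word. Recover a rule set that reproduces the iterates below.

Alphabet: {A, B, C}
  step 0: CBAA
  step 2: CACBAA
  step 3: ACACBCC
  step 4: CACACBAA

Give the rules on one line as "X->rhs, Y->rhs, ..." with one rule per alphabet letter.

A->C, B->CB, C->A

  step 3 ⇒ step 4: ACACBCC ⇒ C·A·C·A·CB·A·A
    A ↦ C
    B ↦ CB
    C ↦ A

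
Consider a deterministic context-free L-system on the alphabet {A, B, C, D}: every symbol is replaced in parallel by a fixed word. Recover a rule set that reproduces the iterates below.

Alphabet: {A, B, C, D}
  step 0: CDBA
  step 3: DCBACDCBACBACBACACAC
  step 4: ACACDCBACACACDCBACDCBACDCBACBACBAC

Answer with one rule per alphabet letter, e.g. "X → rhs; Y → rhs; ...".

  step 3 ⇒ step 4: DCBACDCBACBACBACACAC ⇒ AC·AC·DC·B·AC·AC·AC·DC·B·AC·DC·B·AC·DC·B·AC·B·AC·B·AC
    A ↦ B
    B ↦ DC
    C ↦ AC
    D ↦ AC

A->B, B->DC, C->AC, D->AC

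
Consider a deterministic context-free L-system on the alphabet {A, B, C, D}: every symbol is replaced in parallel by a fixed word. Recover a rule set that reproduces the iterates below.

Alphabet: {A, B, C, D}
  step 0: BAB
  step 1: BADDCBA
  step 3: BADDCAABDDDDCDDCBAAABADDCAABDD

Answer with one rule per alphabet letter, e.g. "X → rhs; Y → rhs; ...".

  step 0 ⇒ step 1: BAB ⇒ BA·DDC·BA
    A ↦ DDC
    B ↦ BA
    C ↦ BDD  (constrained at step 1)
    D ↦ A  (constrained at step 1)

A->DDC, B->BA, C->BDD, D->A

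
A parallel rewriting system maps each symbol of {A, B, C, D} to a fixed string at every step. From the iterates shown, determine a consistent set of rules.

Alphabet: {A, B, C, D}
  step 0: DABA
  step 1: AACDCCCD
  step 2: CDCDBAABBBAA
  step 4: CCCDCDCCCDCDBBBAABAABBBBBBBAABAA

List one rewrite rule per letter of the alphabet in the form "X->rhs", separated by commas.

A->CD, B->CC, C->B, D->AA

  step 1 ⇒ step 2: AACDCCCD ⇒ CD·CD·B·AA·B·B·B·AA
    A ↦ CD
    C ↦ B
    D ↦ AA
  step 0 ⇒ step 1: DABA ⇒ AA·CD·CC·CD
    B ↦ CC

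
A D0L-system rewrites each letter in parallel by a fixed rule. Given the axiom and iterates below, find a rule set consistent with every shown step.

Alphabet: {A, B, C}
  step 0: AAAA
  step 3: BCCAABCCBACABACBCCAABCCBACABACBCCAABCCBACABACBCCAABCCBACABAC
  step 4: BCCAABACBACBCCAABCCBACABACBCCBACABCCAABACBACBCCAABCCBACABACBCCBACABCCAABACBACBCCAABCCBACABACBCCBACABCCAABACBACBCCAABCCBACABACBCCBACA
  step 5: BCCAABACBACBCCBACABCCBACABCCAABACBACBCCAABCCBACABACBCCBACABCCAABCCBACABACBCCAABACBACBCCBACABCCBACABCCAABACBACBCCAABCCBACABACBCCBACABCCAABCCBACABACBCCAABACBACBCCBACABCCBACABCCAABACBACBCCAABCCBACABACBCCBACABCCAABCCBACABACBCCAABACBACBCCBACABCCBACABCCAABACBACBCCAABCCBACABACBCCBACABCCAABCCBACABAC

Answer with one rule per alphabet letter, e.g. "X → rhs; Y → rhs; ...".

A->BAC, B->BCC, C->A

  step 4 ⇒ step 5: BCCAABACBACBCCAABCCBACABACBCCBACABCCAABACBACBCCAABCCBACABACBCCBACABCCAABACBACBCCAABCCBACABACBCCBACABCCAABACBACBCCAABCCBACABACBCCBACA ⇒ BCC·A·A·BAC·BAC·BCC·BAC·A·BCC·BAC·A·BCC·A·A·BAC·BAC·BCC·A·A·BCC·BAC·A·BAC·BCC·BAC·A·BCC·A·A·BCC·BAC·A·BAC·BCC·A·A·BAC·BAC·BCC·BAC·A·BCC·BAC·A·BCC·A·A·BAC·BAC·BCC·A·A·BCC·BAC·A·BAC·BCC·BAC·A·BCC·A·A·BCC·BAC·A·BAC·BCC·A·A·BAC·BAC·BCC·BAC·A·BCC·BAC·A·BCC·A·A·BAC·BAC·BCC·A·A·BCC·BAC·A·BAC·BCC·BAC·A·BCC·A·A·BCC·BAC·A·BAC·BCC·A·A·BAC·BAC·BCC·BAC·A·BCC·BAC·A·BCC·A·A·BAC·BAC·BCC·A·A·BCC·BAC·A·BAC·BCC·BAC·A·BCC·A·A·BCC·BAC·A·BAC
    A ↦ BAC
    B ↦ BCC
    C ↦ A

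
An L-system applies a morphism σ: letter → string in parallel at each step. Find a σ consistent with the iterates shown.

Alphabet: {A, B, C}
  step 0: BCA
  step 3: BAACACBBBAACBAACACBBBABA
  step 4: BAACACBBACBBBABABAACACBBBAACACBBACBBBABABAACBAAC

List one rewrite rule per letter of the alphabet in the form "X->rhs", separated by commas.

A->AC, B->BA, C->BB

  step 3 ⇒ step 4: BAACACBBBAACBAACACBBBABA ⇒ BA·AC·AC·BB·AC·BB·BA·BA·BA·AC·AC·BB·BA·AC·AC·BB·AC·BB·BA·BA·BA·AC·BA·AC
    A ↦ AC
    B ↦ BA
    C ↦ BB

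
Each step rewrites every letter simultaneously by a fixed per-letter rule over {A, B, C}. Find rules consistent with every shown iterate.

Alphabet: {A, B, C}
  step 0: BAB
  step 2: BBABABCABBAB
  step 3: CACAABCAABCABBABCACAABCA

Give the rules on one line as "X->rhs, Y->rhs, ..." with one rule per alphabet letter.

  step 2 ⇒ step 3: BBABABCABBAB ⇒ CA·CA·AB·CA·AB·CA·BB·AB·CA·CA·AB·CA
    A ↦ AB
    B ↦ CA
    C ↦ BB

A->AB, B->CA, C->BB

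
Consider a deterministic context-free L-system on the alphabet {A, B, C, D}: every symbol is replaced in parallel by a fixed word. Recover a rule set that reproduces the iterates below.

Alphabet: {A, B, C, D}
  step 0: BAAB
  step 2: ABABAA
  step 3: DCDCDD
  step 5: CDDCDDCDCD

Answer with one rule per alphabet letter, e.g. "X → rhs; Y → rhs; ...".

A->D, B->C, C->A, D->BA

  step 2 ⇒ step 3: ABABAA ⇒ D·C·D·C·D·D
    A ↦ D
    B ↦ C
    C ↦ A  (constrained at step 3)
    D ↦ BA  (constrained at step 3)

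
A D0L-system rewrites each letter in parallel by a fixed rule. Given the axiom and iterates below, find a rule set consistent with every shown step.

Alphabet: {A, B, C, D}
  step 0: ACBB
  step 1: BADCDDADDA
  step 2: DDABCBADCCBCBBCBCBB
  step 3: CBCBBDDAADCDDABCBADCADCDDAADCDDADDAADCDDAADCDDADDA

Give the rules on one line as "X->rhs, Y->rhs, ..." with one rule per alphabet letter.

A->B, B->DDA, C->ADC, D->CB

  step 2 ⇒ step 3: DDABCBADCCBCBBCBCBB ⇒ CB·CB·B·DDA·ADC·DDA·B·CB·ADC·ADC·DDA·ADC·DDA·DDA·ADC·DDA·ADC·DDA·DDA
    A ↦ B
    B ↦ DDA
    C ↦ ADC
    D ↦ CB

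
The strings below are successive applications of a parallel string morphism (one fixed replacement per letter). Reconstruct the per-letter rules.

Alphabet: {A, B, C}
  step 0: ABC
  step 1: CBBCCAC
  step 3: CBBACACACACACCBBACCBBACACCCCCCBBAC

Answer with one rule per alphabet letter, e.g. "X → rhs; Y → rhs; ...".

  step 0 ⇒ step 1: ABC ⇒ CBB·CC·AC
    A ↦ CBB
    B ↦ CC
    C ↦ AC

A->CBB, B->CC, C->AC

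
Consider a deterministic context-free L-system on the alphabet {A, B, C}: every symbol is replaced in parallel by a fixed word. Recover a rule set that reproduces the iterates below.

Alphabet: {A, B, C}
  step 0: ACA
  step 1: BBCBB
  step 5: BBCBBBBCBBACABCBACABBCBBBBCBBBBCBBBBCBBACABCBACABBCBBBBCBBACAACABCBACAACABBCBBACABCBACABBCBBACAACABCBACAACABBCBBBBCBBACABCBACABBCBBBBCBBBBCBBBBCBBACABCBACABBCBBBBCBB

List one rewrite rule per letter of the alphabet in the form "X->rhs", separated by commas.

  step 0 ⇒ step 1: ACA ⇒ B·BCB·B
    A ↦ B
    C ↦ BCB
    B ↦ ACA  (constrained at step 1)

A->B, B->ACA, C->BCB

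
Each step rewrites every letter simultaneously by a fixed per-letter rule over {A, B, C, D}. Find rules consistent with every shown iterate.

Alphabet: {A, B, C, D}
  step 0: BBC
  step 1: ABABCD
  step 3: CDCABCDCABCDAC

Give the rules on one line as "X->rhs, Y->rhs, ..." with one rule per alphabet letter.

  step 0 ⇒ step 1: BBC ⇒ AB·AB·CD
    B ↦ AB
    C ↦ CD
    A ↦ C  (constrained at step 1)
    D ↦ A  (constrained at step 1)

A->C, B->AB, C->CD, D->A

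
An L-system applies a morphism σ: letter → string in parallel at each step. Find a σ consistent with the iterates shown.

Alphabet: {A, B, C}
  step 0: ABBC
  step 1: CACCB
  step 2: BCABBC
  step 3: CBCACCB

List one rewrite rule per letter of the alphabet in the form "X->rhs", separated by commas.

  step 2 ⇒ step 3: BCABBC ⇒ C·B·CA·C·C·B
    A ↦ CA
    B ↦ C
    C ↦ B

A->CA, B->C, C->B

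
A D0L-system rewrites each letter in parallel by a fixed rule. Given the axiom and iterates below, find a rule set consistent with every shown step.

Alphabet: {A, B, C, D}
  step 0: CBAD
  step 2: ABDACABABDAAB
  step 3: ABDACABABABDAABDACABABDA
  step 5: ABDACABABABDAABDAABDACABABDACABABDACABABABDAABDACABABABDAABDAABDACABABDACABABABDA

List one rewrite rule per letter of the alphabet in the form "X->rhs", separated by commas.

A->AB, B->DA, C->AB, D->C

  step 2 ⇒ step 3: ABDACABABDAAB ⇒ AB·DA·C·AB·AB·AB·DA·AB·DA·C·AB·AB·DA
    A ↦ AB
    B ↦ DA
    C ↦ AB
    D ↦ C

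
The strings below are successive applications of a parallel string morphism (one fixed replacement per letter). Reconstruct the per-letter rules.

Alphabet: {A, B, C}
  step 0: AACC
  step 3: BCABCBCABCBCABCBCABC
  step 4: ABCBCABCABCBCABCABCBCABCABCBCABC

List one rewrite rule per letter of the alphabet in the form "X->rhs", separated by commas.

  step 3 ⇒ step 4: BCABCBCABCBCABCBCABC ⇒ A·BC·BC·A·BC·A·BC·BC·A·BC·A·BC·BC·A·BC·A·BC·BC·A·BC
    A ↦ BC
    B ↦ A
    C ↦ BC

A->BC, B->A, C->BC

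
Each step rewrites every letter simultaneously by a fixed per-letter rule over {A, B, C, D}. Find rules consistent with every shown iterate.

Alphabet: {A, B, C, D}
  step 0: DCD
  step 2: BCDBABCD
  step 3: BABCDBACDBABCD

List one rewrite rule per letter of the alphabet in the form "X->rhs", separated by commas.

A->CD, B->BA, C->B, D->CD

  step 2 ⇒ step 3: BCDBABCD ⇒ BA·B·CD·BA·CD·BA·B·CD
    A ↦ CD
    B ↦ BA
    C ↦ B
    D ↦ CD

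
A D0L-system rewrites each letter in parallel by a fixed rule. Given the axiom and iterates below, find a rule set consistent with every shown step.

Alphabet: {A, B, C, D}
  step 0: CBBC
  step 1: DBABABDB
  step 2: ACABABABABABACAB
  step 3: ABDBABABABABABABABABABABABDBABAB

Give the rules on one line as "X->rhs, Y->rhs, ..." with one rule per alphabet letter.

  step 2 ⇒ step 3: ACABABABABABACAB ⇒ AB·DB·AB·AB·AB·AB·AB·AB·AB·AB·AB·AB·AB·DB·AB·AB
    A ↦ AB
    B ↦ AB
    C ↦ DB
  step 1 ⇒ step 2: DBABABDB ⇒ AC·AB·AB·AB·AB·AB·AC·AB
    D ↦ AC

A->AB, B->AB, C->DB, D->AC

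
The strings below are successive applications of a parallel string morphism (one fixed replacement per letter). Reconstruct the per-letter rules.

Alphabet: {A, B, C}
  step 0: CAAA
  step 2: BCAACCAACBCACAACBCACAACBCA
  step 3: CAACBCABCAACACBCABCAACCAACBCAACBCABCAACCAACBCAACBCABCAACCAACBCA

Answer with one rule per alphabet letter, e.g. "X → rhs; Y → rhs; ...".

A->BCA, B->CA, C->AC

  step 2 ⇒ step 3: BCAACCAACBCACAACBCACAACBCA ⇒ CA·AC·BCA·BCA·AC·AC·BCA·BCA·AC·CA·AC·BCA·AC·BCA·BCA·AC·CA·AC·BCA·AC·BCA·BCA·AC·CA·AC·BCA
    A ↦ BCA
    B ↦ CA
    C ↦ AC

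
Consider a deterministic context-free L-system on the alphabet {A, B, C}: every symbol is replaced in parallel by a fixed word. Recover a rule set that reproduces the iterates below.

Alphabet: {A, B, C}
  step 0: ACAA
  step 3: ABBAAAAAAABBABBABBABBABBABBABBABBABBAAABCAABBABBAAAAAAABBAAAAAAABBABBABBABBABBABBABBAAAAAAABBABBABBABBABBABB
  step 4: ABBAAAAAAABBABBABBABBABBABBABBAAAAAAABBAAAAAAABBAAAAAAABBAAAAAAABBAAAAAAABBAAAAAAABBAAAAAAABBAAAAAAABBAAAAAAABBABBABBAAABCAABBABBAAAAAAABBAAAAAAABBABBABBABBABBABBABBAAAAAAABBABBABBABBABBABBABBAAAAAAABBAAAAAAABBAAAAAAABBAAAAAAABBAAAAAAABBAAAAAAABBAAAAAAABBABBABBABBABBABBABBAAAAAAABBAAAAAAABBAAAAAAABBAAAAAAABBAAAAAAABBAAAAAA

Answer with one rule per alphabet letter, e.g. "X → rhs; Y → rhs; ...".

  step 3 ⇒ step 4: ABBAAAAAAABBABBABBABBABBABBABBABBABBAAABCAABBABBAAAAAAABBAAAAAAABBABBABBABBABBABBABBAAAAAAABBABBABBABBABBABB ⇒ ABB·AAA·AAA·ABB·ABB·ABB·ABB·ABB·ABB·ABB·AAA·AAA·ABB·AAA·AAA·ABB·AAA·AAA·ABB·AAA·AAA·ABB·AAA·AAA·ABB·AAA·AAA·ABB·AAA·AAA·ABB·AAA·AAA·ABB·AAA·AAA·ABB·ABB·ABB·AAA·BCA·ABB·ABB·AAA·AAA·ABB·AAA·AAA·ABB·ABB·ABB·ABB·ABB·ABB·ABB·AAA·AAA·ABB·ABB·ABB·ABB·ABB·ABB·ABB·AAA·AAA·ABB·AAA·AAA·ABB·AAA·AAA·ABB·AAA·AAA·ABB·AAA·AAA·ABB·AAA·AAA·ABB·AAA·AAA·ABB·ABB·ABB·ABB·ABB·ABB·ABB·AAA·AAA·ABB·AAA·AAA·ABB·AAA·AAA·ABB·AAA·AAA·ABB·AAA·AAA·ABB·AAA·AAA
    A ↦ ABB
    B ↦ AAA
    C ↦ BCA

A->ABB, B->AAA, C->BCA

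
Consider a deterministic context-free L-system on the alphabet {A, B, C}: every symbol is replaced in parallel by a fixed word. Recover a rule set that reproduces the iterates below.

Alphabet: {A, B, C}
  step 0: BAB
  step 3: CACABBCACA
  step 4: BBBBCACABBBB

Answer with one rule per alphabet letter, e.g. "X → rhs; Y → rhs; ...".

  step 3 ⇒ step 4: CACABBCACA ⇒ B·B·B·B·CA·CA·B·B·B·B
    A ↦ B
    B ↦ CA
    C ↦ B

A->B, B->CA, C->B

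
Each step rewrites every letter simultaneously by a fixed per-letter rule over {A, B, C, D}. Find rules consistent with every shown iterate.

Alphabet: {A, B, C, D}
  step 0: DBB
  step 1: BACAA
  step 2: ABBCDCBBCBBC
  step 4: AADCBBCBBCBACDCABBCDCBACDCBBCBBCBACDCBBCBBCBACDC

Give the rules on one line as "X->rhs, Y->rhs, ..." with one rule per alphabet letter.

A->BBC, B->A, C->DC, D->BAC

  step 1 ⇒ step 2: BACAA ⇒ A·BBC·DC·BBC·BBC
    A ↦ BBC
    B ↦ A
    C ↦ DC
  step 0 ⇒ step 1: DBB ⇒ BAC·A·A
    D ↦ BAC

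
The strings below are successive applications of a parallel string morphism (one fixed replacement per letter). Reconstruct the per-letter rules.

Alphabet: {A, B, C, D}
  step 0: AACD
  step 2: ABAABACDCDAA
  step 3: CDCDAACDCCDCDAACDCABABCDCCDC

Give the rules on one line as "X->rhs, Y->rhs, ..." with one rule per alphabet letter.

  step 2 ⇒ step 3: ABAABACDCDAA ⇒ CDC·DAA·CDC·CDC·DAA·CDC·A·B·A·B·CDC·CDC
    A ↦ CDC
    B ↦ DAA
    C ↦ A
    D ↦ B

A->CDC, B->DAA, C->A, D->B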